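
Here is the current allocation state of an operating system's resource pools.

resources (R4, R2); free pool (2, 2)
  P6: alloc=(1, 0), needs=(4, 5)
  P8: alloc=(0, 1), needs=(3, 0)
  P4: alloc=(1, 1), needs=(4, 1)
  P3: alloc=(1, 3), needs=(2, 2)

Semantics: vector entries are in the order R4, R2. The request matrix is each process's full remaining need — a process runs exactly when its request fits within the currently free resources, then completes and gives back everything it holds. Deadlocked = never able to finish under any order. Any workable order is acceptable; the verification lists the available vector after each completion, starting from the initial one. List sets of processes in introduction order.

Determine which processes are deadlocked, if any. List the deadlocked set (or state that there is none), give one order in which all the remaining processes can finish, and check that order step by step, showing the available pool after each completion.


Deadlocked: P6 and P4.
Key observation: the wall is R4: completing P3, P8 brings the pool only to (3, 6), and all the rest need more.
The rest can finish in the order P3, P8. Walking it through:
  pool = (2, 2)
  run P3 (needs (2, 2), free (2, 2)); after release of (1, 3) the pool is (3, 5)
  run P8 (needs (3, 0), free (3, 5)); after release of (0, 1) the pool is (3, 6)
The blocked processes can never fit:
  blocked: P6 wants (4, 5), pool (3, 6) — not enough R4
  blocked: P4 wants (4, 1), pool (3, 6) — not enough R4


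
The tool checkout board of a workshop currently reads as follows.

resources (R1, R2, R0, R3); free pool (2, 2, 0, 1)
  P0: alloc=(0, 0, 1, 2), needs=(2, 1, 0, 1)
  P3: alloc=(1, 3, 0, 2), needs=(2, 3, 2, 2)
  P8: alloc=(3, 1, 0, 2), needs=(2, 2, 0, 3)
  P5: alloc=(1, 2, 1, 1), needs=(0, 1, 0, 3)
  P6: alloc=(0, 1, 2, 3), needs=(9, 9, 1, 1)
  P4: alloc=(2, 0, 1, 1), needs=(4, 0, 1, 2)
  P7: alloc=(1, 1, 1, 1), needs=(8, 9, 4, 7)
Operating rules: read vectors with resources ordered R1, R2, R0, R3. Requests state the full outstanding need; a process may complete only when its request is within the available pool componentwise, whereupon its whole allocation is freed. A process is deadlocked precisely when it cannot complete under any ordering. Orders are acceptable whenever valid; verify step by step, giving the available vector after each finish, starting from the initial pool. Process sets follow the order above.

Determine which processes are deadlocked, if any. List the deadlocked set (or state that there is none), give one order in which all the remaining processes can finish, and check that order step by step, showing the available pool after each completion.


The deadlocked set is P6 and P7.
Key observation: the wall is R2: completing P0, P5, P8, P3, P4 brings the pool only to (9, 8, 3, 9), and all the rest need more.
One completion order for the rest: P0, P5, P8, P3, P4. Verifying each step:
  pool = (2, 2, 0, 1)
  run P0 (needs (2, 1, 0, 1), free (2, 2, 0, 1)); after release of (0, 0, 1, 2) the pool is (2, 2, 1, 3)
  run P5 (needs (0, 1, 0, 3), free (2, 2, 1, 3)); after release of (1, 2, 1, 1) the pool is (3, 4, 2, 4)
  run P8 (needs (2, 2, 0, 3), free (3, 4, 2, 4)); after release of (3, 1, 0, 2) the pool is (6, 5, 2, 6)
  run P3 (needs (2, 3, 2, 2), free (6, 5, 2, 6)); after release of (1, 3, 0, 2) the pool is (7, 8, 2, 8)
  run P4 (needs (4, 0, 1, 2), free (7, 8, 2, 8)); after release of (2, 0, 1, 1) the pool is (9, 8, 3, 9)
None of the blocked processes ever fits:
  blocked: P6 wants (9, 9, 1, 1), pool (9, 8, 3, 9) — not enough R2
  blocked: P7 wants (8, 9, 4, 7), pool (9, 8, 3, 9) — not enough R2 and R0


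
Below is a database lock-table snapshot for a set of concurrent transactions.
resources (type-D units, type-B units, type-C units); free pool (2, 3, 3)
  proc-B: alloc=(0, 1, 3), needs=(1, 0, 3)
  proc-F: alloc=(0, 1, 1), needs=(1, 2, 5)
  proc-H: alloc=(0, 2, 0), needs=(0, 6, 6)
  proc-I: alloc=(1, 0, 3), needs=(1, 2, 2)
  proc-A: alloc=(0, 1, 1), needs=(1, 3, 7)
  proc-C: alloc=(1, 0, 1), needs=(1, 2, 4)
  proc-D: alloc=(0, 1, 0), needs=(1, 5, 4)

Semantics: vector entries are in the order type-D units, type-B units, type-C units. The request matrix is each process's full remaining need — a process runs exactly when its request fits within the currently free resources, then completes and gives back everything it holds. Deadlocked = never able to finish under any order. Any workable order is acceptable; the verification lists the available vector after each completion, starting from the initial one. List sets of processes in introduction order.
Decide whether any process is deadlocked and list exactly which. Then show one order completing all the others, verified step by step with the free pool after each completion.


The deadlocked set is empty.
Key observation: beginning at proc-I, releases accumulate fast enough that every process eventually fits.
A valid finishing order for the others: proc-I, proc-C, proc-F, proc-A, proc-D, proc-H, proc-B. Verifying each step:
  pool = (2, 3, 3)
  run proc-I (needs (1, 2, 2), free (2, 3, 3)); after release of (1, 0, 3) the pool is (3, 3, 6)
  run proc-C (needs (1, 2, 4), free (3, 3, 6)); after release of (1, 0, 1) the pool is (4, 3, 7)
  run proc-F (needs (1, 2, 5), free (4, 3, 7)); after release of (0, 1, 1) the pool is (4, 4, 8)
  run proc-A (needs (1, 3, 7), free (4, 4, 8)); after release of (0, 1, 1) the pool is (4, 5, 9)
  run proc-D (needs (1, 5, 4), free (4, 5, 9)); after release of (0, 1, 0) the pool is (4, 6, 9)
  run proc-H (needs (0, 6, 6), free (4, 6, 9)); after release of (0, 2, 0) the pool is (4, 8, 9)
  run proc-B (needs (1, 0, 3), free (4, 8, 9)); after release of (0, 1, 3) the pool is (4, 9, 12)


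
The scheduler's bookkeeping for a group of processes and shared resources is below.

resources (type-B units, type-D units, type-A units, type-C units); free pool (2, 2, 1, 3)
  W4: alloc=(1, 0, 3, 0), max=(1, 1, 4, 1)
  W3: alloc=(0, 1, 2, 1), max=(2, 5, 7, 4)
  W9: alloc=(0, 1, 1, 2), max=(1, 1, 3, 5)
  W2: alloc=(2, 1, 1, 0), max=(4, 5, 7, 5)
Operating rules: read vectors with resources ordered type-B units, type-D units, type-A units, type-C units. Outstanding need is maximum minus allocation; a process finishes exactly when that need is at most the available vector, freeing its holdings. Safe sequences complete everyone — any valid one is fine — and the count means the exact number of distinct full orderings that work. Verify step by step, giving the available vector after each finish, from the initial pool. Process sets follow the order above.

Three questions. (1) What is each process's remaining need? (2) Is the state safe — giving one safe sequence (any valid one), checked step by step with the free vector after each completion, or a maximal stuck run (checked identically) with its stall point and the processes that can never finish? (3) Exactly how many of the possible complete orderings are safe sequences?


(1) Remaining need (order type-B units, type-D units, type-A units, type-C units):
  W4: (0, 1, 1, 1)
  W3: (2, 4, 5, 3)
  W9: (1, 0, 2, 3)
  W2: (2, 4, 6, 5)
(2) The state is UNSAFE.
Key observation: W4, W9 can finish, but then (3, 3, 5, 5) is all there is, and the blocked group's type-D units demands exceed it.
A maximal execution: W4, W9 — then nothing else fits. Verifying each step:
  pool = (2, 2, 1, 3)
  W4: need (0, 1, 1, 1) fits (2, 2, 1, 3); releases (1, 0, 3, 0), pool now (3, 2, 4, 3)
  W9: need (1, 0, 2, 3) fits (3, 2, 4, 3); releases (0, 1, 1, 2), pool now (3, 3, 5, 5)
  W3 cannot run: need (2, 4, 5, 3) vs free (3, 3, 5, 5) (insufficient type-D units)
  W2 cannot run: need (2, 4, 6, 5) vs free (3, 3, 5, 5) (insufficient type-D units and type-A units)
Processes that can never finish: W3 and W2.
(3) Exactly 0 of the possible complete orderings are safe sequences.


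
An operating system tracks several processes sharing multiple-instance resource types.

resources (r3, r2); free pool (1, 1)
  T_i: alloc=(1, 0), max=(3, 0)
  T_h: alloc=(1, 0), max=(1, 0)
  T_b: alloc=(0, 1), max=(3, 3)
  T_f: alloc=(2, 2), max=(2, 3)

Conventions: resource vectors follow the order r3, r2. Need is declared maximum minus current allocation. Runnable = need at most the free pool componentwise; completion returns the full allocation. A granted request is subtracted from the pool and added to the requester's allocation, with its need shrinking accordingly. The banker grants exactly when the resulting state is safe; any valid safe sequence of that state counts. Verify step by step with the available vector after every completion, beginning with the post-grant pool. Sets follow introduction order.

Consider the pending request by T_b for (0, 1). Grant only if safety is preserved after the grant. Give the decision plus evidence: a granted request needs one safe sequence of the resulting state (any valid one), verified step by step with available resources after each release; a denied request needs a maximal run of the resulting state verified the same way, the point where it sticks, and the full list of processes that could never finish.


DENY. Granting would leave the state unsafe.
Key observation: T_h, T_i can finish, but then (3, 0) is all there is, and the blocked group's r2 demands exceed it.
On the post-grant state, T_h, T_i is a maximal run — nothing extends it. Step-by-step check:
  pool = (1, 0)
  T_h needs (0, 0) <= (1, 0) -> finishes; pool += (1, 0) = (2, 0)
  T_i needs (2, 0) <= (2, 0) -> finishes; pool += (1, 0) = (3, 0)
  T_b cannot run: need (3, 1) vs free (3, 0) (insufficient r2)
  T_f cannot run: need (0, 1) vs free (3, 0) (insufficient r2)
Post-grant, the permanently blocked set is T_b and T_f.


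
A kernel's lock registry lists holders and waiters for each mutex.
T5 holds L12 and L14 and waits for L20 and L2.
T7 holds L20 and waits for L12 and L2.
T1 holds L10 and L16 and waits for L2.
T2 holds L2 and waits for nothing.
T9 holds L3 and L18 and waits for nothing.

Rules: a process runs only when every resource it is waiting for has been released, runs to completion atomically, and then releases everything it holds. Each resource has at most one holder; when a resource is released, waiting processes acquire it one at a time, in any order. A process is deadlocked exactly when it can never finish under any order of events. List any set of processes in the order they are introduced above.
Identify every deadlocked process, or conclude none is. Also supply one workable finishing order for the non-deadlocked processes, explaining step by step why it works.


The deadlocked set is T5 and T7.
Key observation: the knot is the closed ring of waits T5 -> T7 -> T5; no other process is dragged down with it.
A valid finishing order for the others: T2, T1, T9.
Step-by-step check:
  T2 waits on nothing -> runs at once and releases L2
  run T1 (all its waits — L2 — are resolved); releases L10 and L16
  T9 waits on nothing -> runs at once and releases L3 and L18


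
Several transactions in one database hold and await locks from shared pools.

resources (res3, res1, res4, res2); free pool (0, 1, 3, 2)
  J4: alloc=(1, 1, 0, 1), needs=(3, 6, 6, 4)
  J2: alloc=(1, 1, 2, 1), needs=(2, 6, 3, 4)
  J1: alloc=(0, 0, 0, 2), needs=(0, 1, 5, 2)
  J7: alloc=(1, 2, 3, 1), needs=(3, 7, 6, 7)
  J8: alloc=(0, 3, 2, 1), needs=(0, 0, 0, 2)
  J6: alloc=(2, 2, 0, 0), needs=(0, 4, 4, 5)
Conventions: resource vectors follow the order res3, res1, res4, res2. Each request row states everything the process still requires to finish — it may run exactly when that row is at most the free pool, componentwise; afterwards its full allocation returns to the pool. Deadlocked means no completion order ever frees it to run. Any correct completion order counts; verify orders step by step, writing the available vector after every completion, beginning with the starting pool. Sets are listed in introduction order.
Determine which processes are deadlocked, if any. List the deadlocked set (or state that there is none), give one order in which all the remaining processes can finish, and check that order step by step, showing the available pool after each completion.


The deadlocked set is empty.
Key observation: J8 can run right away; the returned allocation unlocks the remaining processes in turn.
One completion order for the rest: J8, J1, J6, J2, J4, J7. Check, step by step:
  pool = (0, 1, 3, 2)
  J8 needs (0, 0, 0, 2) <= (0, 1, 3, 2) -> finishes; pool += (0, 3, 2, 1) = (0, 4, 5, 3)
  J1 needs (0, 1, 5, 2) <= (0, 4, 5, 3) -> finishes; pool += (0, 0, 0, 2) = (0, 4, 5, 5)
  J6 needs (0, 4, 4, 5) <= (0, 4, 5, 5) -> finishes; pool += (2, 2, 0, 0) = (2, 6, 5, 5)
  J2 needs (2, 6, 3, 4) <= (2, 6, 5, 5) -> finishes; pool += (1, 1, 2, 1) = (3, 7, 7, 6)
  J4 needs (3, 6, 6, 4) <= (3, 7, 7, 6) -> finishes; pool += (1, 1, 0, 1) = (4, 8, 7, 7)
  J7 needs (3, 7, 6, 7) <= (4, 8, 7, 7) -> finishes; pool += (1, 2, 3, 1) = (5, 10, 10, 8)


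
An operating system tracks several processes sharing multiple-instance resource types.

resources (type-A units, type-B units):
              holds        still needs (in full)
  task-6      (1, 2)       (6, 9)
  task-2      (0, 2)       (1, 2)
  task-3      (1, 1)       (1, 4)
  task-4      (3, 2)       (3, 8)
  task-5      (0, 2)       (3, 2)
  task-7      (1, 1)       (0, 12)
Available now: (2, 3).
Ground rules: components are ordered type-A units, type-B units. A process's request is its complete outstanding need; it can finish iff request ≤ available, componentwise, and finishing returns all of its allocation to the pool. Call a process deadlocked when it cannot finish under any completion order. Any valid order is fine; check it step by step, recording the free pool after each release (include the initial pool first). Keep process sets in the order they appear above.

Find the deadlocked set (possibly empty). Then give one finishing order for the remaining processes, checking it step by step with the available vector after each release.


No process is deadlocked.
Key observation: task-2 fits the free pool immediately, and its release cascades until everyone finishes.
The rest can finish in the order task-2, task-3, task-5, task-4, task-6, task-7. Walking it through:
  pool = (2, 3)
  run task-2 (needs (1, 2), free (2, 3)); after release of (0, 2) the pool is (2, 5)
  run task-3 (needs (1, 4), free (2, 5)); after release of (1, 1) the pool is (3, 6)
  run task-5 (needs (3, 2), free (3, 6)); after release of (0, 2) the pool is (3, 8)
  run task-4 (needs (3, 8), free (3, 8)); after release of (3, 2) the pool is (6, 10)
  run task-6 (needs (6, 9), free (6, 10)); after release of (1, 2) the pool is (7, 12)
  run task-7 (needs (0, 12), free (7, 12)); after release of (1, 1) the pool is (8, 13)


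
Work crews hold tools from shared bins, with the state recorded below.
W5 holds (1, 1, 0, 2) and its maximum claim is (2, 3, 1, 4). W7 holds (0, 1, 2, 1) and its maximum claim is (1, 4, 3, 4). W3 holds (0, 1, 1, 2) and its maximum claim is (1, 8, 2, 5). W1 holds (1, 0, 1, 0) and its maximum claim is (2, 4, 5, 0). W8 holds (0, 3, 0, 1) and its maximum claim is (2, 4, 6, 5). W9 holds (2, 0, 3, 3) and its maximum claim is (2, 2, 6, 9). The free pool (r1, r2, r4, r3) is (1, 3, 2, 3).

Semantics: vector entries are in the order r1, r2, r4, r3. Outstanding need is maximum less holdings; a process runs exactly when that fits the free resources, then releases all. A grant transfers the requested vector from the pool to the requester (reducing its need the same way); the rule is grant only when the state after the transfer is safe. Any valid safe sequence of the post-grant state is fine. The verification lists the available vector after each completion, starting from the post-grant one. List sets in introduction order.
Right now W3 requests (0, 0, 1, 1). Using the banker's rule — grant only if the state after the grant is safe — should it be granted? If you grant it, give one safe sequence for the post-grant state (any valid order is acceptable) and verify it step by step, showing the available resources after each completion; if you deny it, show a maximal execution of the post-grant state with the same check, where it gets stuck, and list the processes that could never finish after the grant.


DENY: after the grant no complete ordering would exist.
Key observation: after W5, W7 the pool peaks at (2, 5, 3, 5), and each blocked process is short somewhere: W3 on r2; W1 on r4; W8 on r4; W9 on r3.
On the post-grant state, W5, W7 is a maximal run — nothing extends it. Step-by-step check:
  pool = (1, 3, 1, 2)
  W5: need (1, 2, 1, 2) fits (1, 3, 1, 2); releases (1, 1, 0, 2), pool now (2, 4, 1, 4)
  W7: need (1, 3, 1, 3) fits (2, 4, 1, 4); releases (0, 1, 2, 1), pool now (2, 5, 3, 5)
  W3 cannot run: need (1, 7, 0, 2) vs free (2, 5, 3, 5) (insufficient r2)
  W1 cannot run: need (1, 4, 4, 0) vs free (2, 5, 3, 5) (insufficient r4)
  W8 cannot run: need (2, 1, 6, 4) vs free (2, 5, 3, 5) (insufficient r4)
  W9 cannot run: need (0, 2, 3, 6) vs free (2, 5, 3, 5) (insufficient r3)
Post-grant, the permanently blocked set is W3, W1, W8 and W9.


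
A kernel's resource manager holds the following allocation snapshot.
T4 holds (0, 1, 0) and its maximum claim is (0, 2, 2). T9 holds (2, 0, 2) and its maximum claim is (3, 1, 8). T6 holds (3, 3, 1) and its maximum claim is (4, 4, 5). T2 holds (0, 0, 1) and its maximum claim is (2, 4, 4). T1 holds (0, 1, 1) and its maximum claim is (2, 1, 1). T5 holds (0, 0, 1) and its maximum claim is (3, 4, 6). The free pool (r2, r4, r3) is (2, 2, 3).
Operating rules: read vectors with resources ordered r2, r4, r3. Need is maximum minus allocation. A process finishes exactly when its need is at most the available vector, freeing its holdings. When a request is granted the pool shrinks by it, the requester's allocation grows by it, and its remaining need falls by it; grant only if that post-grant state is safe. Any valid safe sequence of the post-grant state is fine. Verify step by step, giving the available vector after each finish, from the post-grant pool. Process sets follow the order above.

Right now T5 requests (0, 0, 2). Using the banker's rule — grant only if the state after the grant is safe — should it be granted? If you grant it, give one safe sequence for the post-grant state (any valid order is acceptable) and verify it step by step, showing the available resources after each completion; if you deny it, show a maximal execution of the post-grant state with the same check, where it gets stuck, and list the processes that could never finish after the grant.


DENY: after the grant no complete ordering would exist.
Key observation: T1, T4 can finish, but then (2, 4, 2) is all there is, and the blocked group's r3 demands exceed it.
On the post-grant state, T1, T4 is a maximal run — nothing extends it. Verifying each step:
  pool = (2, 2, 1)
  run T1 (needs (2, 0, 0), free (2, 2, 1)); after release of (0, 1, 1) the pool is (2, 3, 2)
  run T4 (needs (0, 1, 2), free (2, 3, 2)); after release of (0, 1, 0) the pool is (2, 4, 2)
  blocked: T9 wants (1, 1, 6), pool (2, 4, 2) — not enough r3
  blocked: T6 wants (1, 1, 4), pool (2, 4, 2) — not enough r3
  blocked: T2 wants (2, 4, 3), pool (2, 4, 2) — not enough r3
  blocked: T5 wants (3, 4, 3), pool (2, 4, 2) — not enough r2 and r3
Processes that could never finish after the grant: T9, T6, T2 and T5.


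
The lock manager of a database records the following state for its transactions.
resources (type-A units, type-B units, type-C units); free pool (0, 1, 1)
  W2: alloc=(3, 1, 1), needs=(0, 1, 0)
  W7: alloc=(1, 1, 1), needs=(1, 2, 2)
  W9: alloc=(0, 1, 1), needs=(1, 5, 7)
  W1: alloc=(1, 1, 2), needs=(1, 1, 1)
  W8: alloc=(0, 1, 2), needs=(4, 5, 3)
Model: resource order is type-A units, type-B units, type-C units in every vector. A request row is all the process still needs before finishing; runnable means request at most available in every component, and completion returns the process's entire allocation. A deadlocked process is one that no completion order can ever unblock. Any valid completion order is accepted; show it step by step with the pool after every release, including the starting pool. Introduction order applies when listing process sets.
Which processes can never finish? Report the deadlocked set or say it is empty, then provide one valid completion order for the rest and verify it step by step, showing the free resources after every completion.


Deadlocked: W9 and W8.
Key observation: once W2, W1, W7 finish, the pool peaks at (5, 4, 5) — and every remaining process still needs more type-B units than that.
The rest can finish in the order W2, W1, W7. Check, step by step:
  pool = (0, 1, 1)
  W2: need (0, 1, 0) fits (0, 1, 1); releases (3, 1, 1), pool now (3, 2, 2)
  W1: need (1, 1, 1) fits (3, 2, 2); releases (1, 1, 2), pool now (4, 3, 4)
  W7: need (1, 2, 2) fits (4, 3, 4); releases (1, 1, 1), pool now (5, 4, 5)
None of the blocked processes ever fits:
  W9 cannot run: need (1, 5, 7) vs free (5, 4, 5) (insufficient type-B units and type-C units)
  W8 cannot run: need (4, 5, 3) vs free (5, 4, 5) (insufficient type-B units)


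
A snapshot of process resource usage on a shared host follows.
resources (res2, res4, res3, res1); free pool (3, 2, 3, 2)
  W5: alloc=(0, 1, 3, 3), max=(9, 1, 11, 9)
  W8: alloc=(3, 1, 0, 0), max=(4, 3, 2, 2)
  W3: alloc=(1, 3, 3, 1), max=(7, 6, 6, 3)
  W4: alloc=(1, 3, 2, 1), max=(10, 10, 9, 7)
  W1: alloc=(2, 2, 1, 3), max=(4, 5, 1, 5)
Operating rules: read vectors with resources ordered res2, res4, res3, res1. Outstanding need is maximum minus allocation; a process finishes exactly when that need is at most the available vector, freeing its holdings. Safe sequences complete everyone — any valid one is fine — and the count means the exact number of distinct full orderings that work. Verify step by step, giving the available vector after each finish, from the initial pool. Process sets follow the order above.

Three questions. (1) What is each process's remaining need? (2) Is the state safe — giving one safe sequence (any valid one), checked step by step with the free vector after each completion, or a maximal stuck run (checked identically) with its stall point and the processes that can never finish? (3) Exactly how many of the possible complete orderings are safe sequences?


(1) Outstanding need per process (order res2, res4, res3, res1):
  W5: (9, 0, 8, 6)
  W8: (1, 2, 2, 2)
  W3: (6, 3, 3, 2)
  W4: (9, 7, 7, 6)
  W1: (2, 3, 0, 2)
(2) SAFE — a valid safe sequence is W8, W3, W1, W4, W5.
Key observation: at W8 the run first touches a limit — (1, 2, 2, 2) against (3, 2, 3, 2), exact on a resource it actually requests.
Check, step by step:
  pool = (3, 2, 3, 2)
  W8 needs (1, 2, 2, 2) <= (3, 2, 3, 2) -> finishes; pool += (3, 1, 0, 0) = (6, 3, 3, 2)
  W3 needs (6, 3, 3, 2) <= (6, 3, 3, 2) -> finishes; pool += (1, 3, 3, 1) = (7, 6, 6, 3)
  W1 needs (2, 3, 0, 2) <= (7, 6, 6, 3) -> finishes; pool += (2, 2, 1, 3) = (9, 8, 7, 6)
  W4 needs (9, 7, 7, 6) <= (9, 8, 7, 6) -> finishes; pool += (1, 3, 2, 1) = (10, 11, 9, 7)
  W5 needs (9, 0, 8, 6) <= (10, 11, 9, 7) -> finishes; pool += (0, 1, 3, 3) = (10, 12, 12, 10)
(3) Exactly 2 of the possible complete orderings are safe sequences.


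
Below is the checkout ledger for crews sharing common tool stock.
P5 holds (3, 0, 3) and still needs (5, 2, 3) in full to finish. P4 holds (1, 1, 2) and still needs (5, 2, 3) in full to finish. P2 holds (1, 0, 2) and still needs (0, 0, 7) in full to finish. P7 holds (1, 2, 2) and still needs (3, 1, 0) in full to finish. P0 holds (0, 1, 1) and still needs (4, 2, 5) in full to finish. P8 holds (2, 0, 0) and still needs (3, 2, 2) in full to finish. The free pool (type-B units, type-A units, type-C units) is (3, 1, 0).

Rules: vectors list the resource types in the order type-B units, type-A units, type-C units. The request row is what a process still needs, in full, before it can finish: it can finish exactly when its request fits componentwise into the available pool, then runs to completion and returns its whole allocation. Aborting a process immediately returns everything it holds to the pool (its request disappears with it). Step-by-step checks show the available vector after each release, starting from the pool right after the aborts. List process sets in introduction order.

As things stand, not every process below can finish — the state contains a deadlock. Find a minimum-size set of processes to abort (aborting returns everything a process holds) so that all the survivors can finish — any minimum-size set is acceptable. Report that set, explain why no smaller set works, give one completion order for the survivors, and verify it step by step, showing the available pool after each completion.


Abort P0.
Key observation: P4 was stuck for good until P0 gave back (0, 1, 1); in the order shown it finishes at step 3.
Minimality: the empty abort set fails — the state is deadlocked as it stands.
Survivors finish in the order: P7, P8, P4, P5, P2. Verifying each step (pool after the aborts first):
  pool = (3, 2, 1)
  P7: need (3, 1, 0) fits (3, 2, 1); releases (1, 2, 2), pool now (4, 4, 3)
  P8: need (3, 2, 2) fits (4, 4, 3); releases (2, 0, 0), pool now (6, 4, 3)
  P4: need (5, 2, 3) fits (6, 4, 3); releases (1, 1, 2), pool now (7, 5, 5)
  P5: need (5, 2, 3) fits (7, 5, 5); releases (3, 0, 3), pool now (10, 5, 8)
  P2: need (0, 0, 7) fits (10, 5, 8); releases (1, 0, 2), pool now (11, 5, 10)


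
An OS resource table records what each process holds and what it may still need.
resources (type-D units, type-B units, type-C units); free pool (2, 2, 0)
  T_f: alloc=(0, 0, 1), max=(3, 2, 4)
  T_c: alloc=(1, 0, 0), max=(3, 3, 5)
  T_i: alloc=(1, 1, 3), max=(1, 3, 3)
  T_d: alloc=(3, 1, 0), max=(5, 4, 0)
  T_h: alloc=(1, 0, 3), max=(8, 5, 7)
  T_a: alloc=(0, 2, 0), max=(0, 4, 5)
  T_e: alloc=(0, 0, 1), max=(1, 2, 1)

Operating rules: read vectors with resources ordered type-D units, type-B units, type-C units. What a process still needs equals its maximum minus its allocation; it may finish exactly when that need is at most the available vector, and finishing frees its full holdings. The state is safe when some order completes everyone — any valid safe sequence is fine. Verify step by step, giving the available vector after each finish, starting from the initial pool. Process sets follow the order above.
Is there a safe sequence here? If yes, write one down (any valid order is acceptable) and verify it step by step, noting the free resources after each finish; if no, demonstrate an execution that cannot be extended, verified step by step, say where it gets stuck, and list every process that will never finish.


The state is SAFE; one workable sequence: T_i, T_e, T_f, T_a, T_d, T_c, T_h.
Key observation: at T_i the run first touches a limit — (0, 2, 0) against (2, 2, 0), exact on a resource it actually requests.
Check, step by step:
  pool = (2, 2, 0)
  T_i needs (0, 2, 0) <= (2, 2, 0) -> finishes; pool += (1, 1, 3) = (3, 3, 3)
  T_e needs (1, 2, 0) <= (3, 3, 3) -> finishes; pool += (0, 0, 1) = (3, 3, 4)
  T_f needs (3, 2, 3) <= (3, 3, 4) -> finishes; pool += (0, 0, 1) = (3, 3, 5)
  T_a needs (0, 2, 5) <= (3, 3, 5) -> finishes; pool += (0, 2, 0) = (3, 5, 5)
  T_d needs (2, 3, 0) <= (3, 5, 5) -> finishes; pool += (3, 1, 0) = (6, 6, 5)
  T_c needs (2, 3, 5) <= (6, 6, 5) -> finishes; pool += (1, 0, 0) = (7, 6, 5)
  T_h needs (7, 5, 4) <= (7, 6, 5) -> finishes; pool += (1, 0, 3) = (8, 6, 8)


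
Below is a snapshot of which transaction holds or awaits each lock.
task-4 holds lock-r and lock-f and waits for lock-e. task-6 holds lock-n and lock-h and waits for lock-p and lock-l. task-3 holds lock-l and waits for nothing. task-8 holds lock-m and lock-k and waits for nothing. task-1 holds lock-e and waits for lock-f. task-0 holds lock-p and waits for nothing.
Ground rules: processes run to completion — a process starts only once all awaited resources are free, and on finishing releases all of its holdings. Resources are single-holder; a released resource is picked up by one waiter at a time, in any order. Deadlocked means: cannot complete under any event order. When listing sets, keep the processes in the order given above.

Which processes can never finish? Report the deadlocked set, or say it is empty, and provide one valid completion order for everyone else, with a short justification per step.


Deadlocked set: task-4 and task-1.
Key observation: along task-4 -> task-1 -> task-4, each member waits on what the next one holds — a deadlock; no other process is dragged down with it.
The rest can finish in the order task-0, task-8, task-3, task-6.
Verifying each step:
  task-0 waits on nothing -> runs at once and releases lock-p
  task-8 waits on nothing -> runs at once and releases lock-m and lock-k
  task-3 waits on nothing -> runs at once and releases lock-l
  task-6 waits on lock-p and lock-l — all released -> runs and releases lock-n and lock-h


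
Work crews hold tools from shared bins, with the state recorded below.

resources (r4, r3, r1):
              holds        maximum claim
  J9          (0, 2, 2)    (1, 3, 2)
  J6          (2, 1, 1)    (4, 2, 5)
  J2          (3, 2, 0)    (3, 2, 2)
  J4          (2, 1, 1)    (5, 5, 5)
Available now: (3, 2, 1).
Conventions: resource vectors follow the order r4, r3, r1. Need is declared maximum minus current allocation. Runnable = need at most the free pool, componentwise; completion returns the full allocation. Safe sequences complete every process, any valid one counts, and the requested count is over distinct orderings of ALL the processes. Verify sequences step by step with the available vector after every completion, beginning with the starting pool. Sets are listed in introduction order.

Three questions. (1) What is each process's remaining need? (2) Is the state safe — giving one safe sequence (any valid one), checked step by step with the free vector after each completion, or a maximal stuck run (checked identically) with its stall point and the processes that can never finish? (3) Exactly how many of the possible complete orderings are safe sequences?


(1) Remaining need (order r4, r3, r1):
  J9: (1, 1, 0)
  J6: (2, 1, 4)
  J2: (0, 0, 2)
  J4: (3, 4, 4)
(2) UNSAFE — no complete ordering exists.
Key observation: no order helps: past J9, J2, the free pool tops out at (6, 6, 3), below what each blocked process needs in r1.
Going as far as possible: J9, J2; after that, nothing fits. Check, step by step:
  pool = (3, 2, 1)
  J9 needs (1, 1, 0) <= (3, 2, 1) -> finishes; pool += (0, 2, 2) = (3, 4, 3)
  J2 needs (0, 0, 2) <= (3, 4, 3) -> finishes; pool += (3, 2, 0) = (6, 6, 3)
  J6 still needs (2, 1, 4) but only (6, 6, 3) is free — short on r1
  J4 still needs (3, 4, 4) but only (6, 6, 3) is free — short on r1
Never able to finish: J6 and J4.
(3) The exact count: 0 of the possible complete orderings are safe sequences.


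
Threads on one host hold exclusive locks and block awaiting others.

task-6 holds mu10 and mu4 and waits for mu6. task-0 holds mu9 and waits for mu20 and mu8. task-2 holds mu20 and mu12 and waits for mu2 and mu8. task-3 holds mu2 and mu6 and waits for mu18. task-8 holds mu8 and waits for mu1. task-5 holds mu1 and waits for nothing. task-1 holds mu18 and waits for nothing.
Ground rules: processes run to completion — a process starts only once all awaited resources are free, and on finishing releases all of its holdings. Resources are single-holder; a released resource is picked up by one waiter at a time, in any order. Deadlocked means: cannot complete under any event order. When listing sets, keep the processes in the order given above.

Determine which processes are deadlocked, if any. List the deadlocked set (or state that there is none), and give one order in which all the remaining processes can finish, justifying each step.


Nothing here is deadlocked.
Key observation: there is no circular wait here — follow any chain and it reaches a process that is free to run now.
A valid finishing order for the others: task-1, task-5, task-8, task-3, task-2, task-0, task-6.
Verifying each step:
  task-1 waits on nothing -> runs at once and releases mu18
  task-5 waits on nothing -> runs at once and releases mu1
  run task-8 (all its waits — mu1 — are resolved); releases mu8
  run task-3 (all its waits — mu18 — are resolved); releases mu2 and mu6
  run task-2 (all its waits — mu2 and mu8 — are resolved); releases mu20 and mu12
  run task-0 (all its waits — mu20 and mu8 — are resolved); releases mu9
  run task-6 (all its waits — mu6 — are resolved); releases mu10 and mu4


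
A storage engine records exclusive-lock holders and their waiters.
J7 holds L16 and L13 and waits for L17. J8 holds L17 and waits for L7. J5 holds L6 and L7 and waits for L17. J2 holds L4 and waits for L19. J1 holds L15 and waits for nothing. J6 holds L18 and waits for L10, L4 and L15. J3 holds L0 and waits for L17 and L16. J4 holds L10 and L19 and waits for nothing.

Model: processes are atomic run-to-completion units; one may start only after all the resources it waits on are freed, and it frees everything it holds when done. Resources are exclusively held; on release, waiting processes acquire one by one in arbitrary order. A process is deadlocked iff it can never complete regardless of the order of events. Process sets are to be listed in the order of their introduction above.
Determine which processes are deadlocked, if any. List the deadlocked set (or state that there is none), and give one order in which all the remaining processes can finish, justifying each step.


The deadlocked set is J7, J8, J5 and J3.
Key observation: the knot is the closed ring of waits J8 -> J5 -> J8; J7 and J3 wait into the deadlock from upstream.
The rest can finish in the order J4, J1, J2, J6.
Verifying each step:
  run J4 (it waits on nothing); releases L10 and L19
  run J1 (it waits on nothing); releases L15
  J2: everything it awaited (L19) is free; runs, freeing L4
  J6: everything it awaited (L10, L4 and L15) is free; runs, freeing L18


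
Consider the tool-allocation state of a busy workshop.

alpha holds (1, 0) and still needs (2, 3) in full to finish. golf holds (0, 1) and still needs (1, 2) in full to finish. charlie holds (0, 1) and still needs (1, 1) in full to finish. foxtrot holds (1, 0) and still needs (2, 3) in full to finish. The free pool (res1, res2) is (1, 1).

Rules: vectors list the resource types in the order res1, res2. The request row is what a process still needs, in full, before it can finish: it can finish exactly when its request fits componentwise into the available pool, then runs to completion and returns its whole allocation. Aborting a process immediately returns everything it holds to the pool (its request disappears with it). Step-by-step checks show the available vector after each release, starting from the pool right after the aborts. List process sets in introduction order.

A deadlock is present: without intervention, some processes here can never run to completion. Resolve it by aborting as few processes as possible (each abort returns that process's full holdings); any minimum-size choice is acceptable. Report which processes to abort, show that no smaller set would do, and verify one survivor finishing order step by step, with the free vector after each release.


The answer: abort foxtrot.
Key observation: aborting foxtrot returns (1, 0), and alpha — hopeless before — runs at step 3 with the returned capacity in the pool.
Minimality: the empty abort set fails — the state is deadlocked as it stands.
One survivor order: charlie, golf, alpha. Check, step by step (post-abort pool first):
  pool = (2, 1)
  charlie: need (1, 1) fits (2, 1); releases (0, 1), pool now (2, 2)
  golf: need (1, 2) fits (2, 2); releases (0, 1), pool now (2, 3)
  alpha: need (2, 3) fits (2, 3); releases (1, 0), pool now (3, 3)


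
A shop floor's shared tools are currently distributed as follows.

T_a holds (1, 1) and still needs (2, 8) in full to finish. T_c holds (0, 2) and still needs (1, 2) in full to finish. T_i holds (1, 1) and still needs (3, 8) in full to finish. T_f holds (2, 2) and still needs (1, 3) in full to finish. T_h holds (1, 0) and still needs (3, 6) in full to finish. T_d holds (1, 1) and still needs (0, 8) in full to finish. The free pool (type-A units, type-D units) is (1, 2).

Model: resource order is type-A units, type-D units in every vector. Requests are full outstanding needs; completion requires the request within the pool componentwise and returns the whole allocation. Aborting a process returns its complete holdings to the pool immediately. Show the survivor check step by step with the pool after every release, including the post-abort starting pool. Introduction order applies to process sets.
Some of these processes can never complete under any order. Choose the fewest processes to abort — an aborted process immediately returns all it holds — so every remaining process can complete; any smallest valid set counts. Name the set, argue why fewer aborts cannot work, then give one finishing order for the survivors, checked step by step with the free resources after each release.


Minimum abort set: T_a and T_i.
Key observation: aborting T_a and T_i returns (2, 2), and T_d — hopeless before — runs at step 4 with the returned capacity in the pool.
Minimality, checking each single-abort alternative: T_a alone leaves T_i blocked (short on type-D units); T_c alone leaves T_a blocked (short on type-D units); T_i alone leaves T_a blocked (short on type-D units); T_f alone leaves T_a blocked (short on type-D units); T_h alone leaves T_a blocked (short on type-D units); T_d alone leaves T_a blocked (short on type-D units).
Survivors finish in the order: T_c, T_h, T_f, T_d. Verifying each step (pool after the aborts first):
  pool = (3, 4)
  T_c: need (1, 2) fits (3, 4); releases (0, 2), pool now (3, 6)
  T_h: need (3, 6) fits (3, 6); releases (1, 0), pool now (4, 6)
  T_f: need (1, 3) fits (4, 6); releases (2, 2), pool now (6, 8)
  T_d: need (0, 8) fits (6, 8); releases (1, 1), pool now (7, 9)


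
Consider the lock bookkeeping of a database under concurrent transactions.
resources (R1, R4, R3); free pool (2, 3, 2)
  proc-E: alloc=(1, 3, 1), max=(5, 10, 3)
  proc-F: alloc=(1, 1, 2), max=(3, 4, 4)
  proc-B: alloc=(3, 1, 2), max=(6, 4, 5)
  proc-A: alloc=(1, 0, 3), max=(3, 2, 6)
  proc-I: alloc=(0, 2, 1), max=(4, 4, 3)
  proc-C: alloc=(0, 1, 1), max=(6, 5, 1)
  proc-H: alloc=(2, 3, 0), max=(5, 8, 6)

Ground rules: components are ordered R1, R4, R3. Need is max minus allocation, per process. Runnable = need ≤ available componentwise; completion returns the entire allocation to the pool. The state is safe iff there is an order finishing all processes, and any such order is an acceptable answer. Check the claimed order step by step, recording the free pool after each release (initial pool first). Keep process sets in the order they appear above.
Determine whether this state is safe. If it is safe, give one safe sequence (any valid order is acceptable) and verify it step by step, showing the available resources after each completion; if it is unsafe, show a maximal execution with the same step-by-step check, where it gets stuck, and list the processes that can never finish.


SAFE, for example via the order proc-F, proc-B, proc-I, proc-H, proc-C, proc-E, proc-A.
Key observation: at proc-F the run first touches a limit — (2, 3, 2) against (2, 3, 2), exact on a resource it actually requests.
Verifying each step:
  pool = (2, 3, 2)
  proc-F: need (2, 3, 2) fits (2, 3, 2); releases (1, 1, 2), pool now (3, 4, 4)
  proc-B: need (3, 3, 3) fits (3, 4, 4); releases (3, 1, 2), pool now (6, 5, 6)
  proc-I: need (4, 2, 2) fits (6, 5, 6); releases (0, 2, 1), pool now (6, 7, 7)
  proc-H: need (3, 5, 6) fits (6, 7, 7); releases (2, 3, 0), pool now (8, 10, 7)
  proc-C: need (6, 4, 0) fits (8, 10, 7); releases (0, 1, 1), pool now (8, 11, 8)
  proc-E: need (4, 7, 2) fits (8, 11, 8); releases (1, 3, 1), pool now (9, 14, 9)
  proc-A: need (2, 2, 3) fits (9, 14, 9); releases (1, 0, 3), pool now (10, 14, 12)


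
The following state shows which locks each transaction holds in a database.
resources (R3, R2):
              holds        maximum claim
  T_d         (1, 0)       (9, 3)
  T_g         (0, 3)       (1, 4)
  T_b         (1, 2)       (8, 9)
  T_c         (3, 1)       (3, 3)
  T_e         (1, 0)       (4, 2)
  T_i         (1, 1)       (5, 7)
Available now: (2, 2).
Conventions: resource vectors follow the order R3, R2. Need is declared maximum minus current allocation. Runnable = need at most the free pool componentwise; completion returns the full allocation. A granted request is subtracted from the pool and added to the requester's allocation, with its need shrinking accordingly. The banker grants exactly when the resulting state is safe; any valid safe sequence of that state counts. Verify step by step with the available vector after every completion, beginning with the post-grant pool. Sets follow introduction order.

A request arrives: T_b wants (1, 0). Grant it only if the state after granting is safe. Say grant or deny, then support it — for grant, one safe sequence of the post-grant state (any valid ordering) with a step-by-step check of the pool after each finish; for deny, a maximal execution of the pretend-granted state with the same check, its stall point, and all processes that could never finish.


GRANT. The post-grant state is safe; one safe sequence: T_c, T_e, T_g, T_i, T_b, T_d.
Key observation: post-grant, (1, 2) remains, and an order beginning with T_c completes everyone.
Verifying the post-grant state step by step:
  pool = (1, 2)
  T_c needs (0, 2) <= (1, 2) -> finishes; pool += (3, 1) = (4, 3)
  T_e needs (3, 2) <= (4, 3) -> finishes; pool += (1, 0) = (5, 3)
  T_g needs (1, 1) <= (5, 3) -> finishes; pool += (0, 3) = (5, 6)
  T_i needs (4, 6) <= (5, 6) -> finishes; pool += (1, 1) = (6, 7)
  T_b needs (6, 7) <= (6, 7) -> finishes; pool += (2, 2) = (8, 9)
  T_d needs (8, 3) <= (8, 9) -> finishes; pool += (1, 0) = (9, 9)
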